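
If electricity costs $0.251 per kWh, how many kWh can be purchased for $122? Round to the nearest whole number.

$122 / $0.251 per kWh = 486.1 kWh

486 kWh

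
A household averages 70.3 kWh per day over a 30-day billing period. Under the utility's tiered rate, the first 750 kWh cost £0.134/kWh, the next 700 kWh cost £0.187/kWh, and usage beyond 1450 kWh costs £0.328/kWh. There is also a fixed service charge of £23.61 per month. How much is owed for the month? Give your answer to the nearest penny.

Usage = 70.3 kWh/day × 30 days = 2109 kWh
First 750 kWh × £0.134 = £100.50
Next 700 kWh × £0.187 = £130.90
Remaining 659 kWh × £0.328 = £216.15
Energy charge = £447.55; + service £23.61 = £471.16

£471.16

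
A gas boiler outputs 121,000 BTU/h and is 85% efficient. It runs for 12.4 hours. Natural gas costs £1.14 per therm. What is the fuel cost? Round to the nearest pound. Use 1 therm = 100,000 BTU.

£20

Heat delivered = 121,000 BTU/h × 12.4 h = 1,500,400 BTU
Gas input = 1,500,400 / 0.85 = 1,765,176 BTU
= 1,765,176 / 100,000 = 17.65 therm
Cost = 17.65 × £1.14/therm = £20.12 ≈ £20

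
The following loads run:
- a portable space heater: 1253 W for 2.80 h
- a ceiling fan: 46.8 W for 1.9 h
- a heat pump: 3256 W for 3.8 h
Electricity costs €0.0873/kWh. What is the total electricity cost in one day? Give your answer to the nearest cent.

€1.39

portable space heater: 1253 W × 2.80 h = 3,508 Wh = 3.508 kWh
ceiling fan: 46.8 W × 1.9 h = 89 Wh = 0.08892 kWh
heat pump: 3256 W × 3.8 h = 12,373 Wh = 12.37 kWh
Total energy = 3.508 + 0.08892 + 12.37 = 15.97 kWh
Cost = 15.97 kWh × €0.0873 = €1.39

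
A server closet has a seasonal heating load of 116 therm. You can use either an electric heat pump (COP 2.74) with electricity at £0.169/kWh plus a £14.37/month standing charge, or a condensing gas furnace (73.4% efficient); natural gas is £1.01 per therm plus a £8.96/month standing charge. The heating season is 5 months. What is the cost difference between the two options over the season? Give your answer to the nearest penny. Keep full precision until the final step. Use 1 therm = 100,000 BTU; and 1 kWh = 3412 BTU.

£77.13

Heat load = 116 therm × 100,000 = 11,600,000 BTU
Gas: input = 11,600,000 / 0.734 = 15,803,815 BTU = 158 therm → 158 × £1.01 = £159.62; + 5 × £8.96 standing = £204.42
Heat pump: 11,600,000 BTU / 3412 = 3,400 kWh heat; / 2.74 = 1,241 kWh in → × £0.169 = £209.69; + 5 × £14.37 standing = £281.54
Difference = |£204.42 − £281.54| = £77.13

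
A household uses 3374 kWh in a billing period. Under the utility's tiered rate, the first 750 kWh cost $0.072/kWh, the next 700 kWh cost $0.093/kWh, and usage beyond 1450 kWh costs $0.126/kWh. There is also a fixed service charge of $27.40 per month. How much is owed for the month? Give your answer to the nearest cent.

First 750 kWh × $0.072 = $54.00
Next 700 kWh × $0.093 = $65.10
Remaining 1924 kWh × $0.126 = $242.42
Energy charge = $361.52; + service $27.40 = $388.92

$388.92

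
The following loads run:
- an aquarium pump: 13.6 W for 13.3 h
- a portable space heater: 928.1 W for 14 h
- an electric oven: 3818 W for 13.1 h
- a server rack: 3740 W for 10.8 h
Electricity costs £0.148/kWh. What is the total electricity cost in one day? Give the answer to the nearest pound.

aquarium pump: 13.6 W × 13.3 h = 181 Wh = 0.1809 kWh
portable space heater: 928.1 W × 14 h = 12,993 Wh = 12.99 kWh
electric oven: 3818 W × 13.1 h = 50,016 Wh = 50.02 kWh
server rack: 3740 W × 10.8 h = 40,392 Wh = 40.39 kWh
Total energy = 0.1809 + 12.99 + 50.02 + 40.39 = 103.6 kWh
Cost = 103.6 kWh × £0.148 = £15.33 ≈ £15

£15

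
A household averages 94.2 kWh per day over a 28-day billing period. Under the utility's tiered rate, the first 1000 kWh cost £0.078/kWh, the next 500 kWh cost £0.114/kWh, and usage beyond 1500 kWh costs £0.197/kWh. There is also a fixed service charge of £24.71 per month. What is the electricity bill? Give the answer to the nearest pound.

Usage = 94.2 kWh/day × 28 days = 2637.6 kWh
First 1000 kWh × £0.078 = £78.00
Next 500 kWh × £0.114 = £57.00
Remaining 1137.6 kWh × £0.197 = £224.11
Energy charge = £359.11; + service £24.71 = £383.82 ≈ £384

£384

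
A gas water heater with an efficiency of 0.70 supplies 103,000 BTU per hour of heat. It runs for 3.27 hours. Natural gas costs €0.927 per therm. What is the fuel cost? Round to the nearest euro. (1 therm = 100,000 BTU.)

€4

Heat delivered = 103,000 BTU/h × 3.27 h = 336,810 BTU
Gas input = 336,810 / 0.70 = 481,157 BTU
= 481,157 / 100,000 = 4.812 therm
Cost = 4.812 × €0.927/therm = €4.46 ≈ €4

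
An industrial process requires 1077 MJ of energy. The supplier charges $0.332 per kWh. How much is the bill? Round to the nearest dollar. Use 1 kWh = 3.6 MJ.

$99

1077 MJ × (0.27778 kWh/MJ) = 299.2 kWh
Cost = 299.2 kWh × $0.332/kWh = $99.32 ≈ $99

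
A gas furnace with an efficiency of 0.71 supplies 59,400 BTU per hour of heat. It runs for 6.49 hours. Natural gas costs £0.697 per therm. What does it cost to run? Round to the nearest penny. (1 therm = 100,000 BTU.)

£3.78

Heat delivered = 59,400 BTU/h × 6.49 h = 385,506 BTU
Gas input = 385,506 / 0.71 = 542,966 BTU
= 542,966 / 100,000 = 5.43 therm
Cost = 5.43 × £0.697/therm = £3.78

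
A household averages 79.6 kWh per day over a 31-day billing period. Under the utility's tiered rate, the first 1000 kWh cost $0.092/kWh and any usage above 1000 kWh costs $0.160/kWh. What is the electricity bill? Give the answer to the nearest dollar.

Usage = 79.6 kWh/day × 31 days = 2467.6 kWh
First 1000 kWh × $0.092 = $92.00
Remaining 1467.6 kWh × $0.160 = $234.82
Total = $326.82 ≈ $327

$327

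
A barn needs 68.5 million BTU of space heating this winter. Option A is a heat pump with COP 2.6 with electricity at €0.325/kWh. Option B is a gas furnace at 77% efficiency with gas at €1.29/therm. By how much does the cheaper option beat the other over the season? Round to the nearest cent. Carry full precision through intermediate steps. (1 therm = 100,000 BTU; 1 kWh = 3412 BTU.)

€1361.93

Heat load = 68.5 × 10⁶ BTU = 68,500,000 BTU
Gas: input = 68,500,000 / 0.77 = 88,961,039 BTU = 889.6 therm → 889.6 × €1.29 = €1,147.60
Heat pump: 68,500,000 BTU / 3412 = 20,080 kWh heat; / 2.6 = 7,722 kWh in → × €0.325 = €2,509.53
Difference = |€1,147.60 − €2,509.53| = €1,361.93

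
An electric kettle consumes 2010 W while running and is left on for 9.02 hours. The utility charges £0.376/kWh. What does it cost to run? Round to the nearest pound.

£7

Energy = 2010 W × 9.02 h = 18,130 Wh = 18.13 kWh
Cost = 18.13 kWh × £0.376/kWh = £6.82 ≈ £7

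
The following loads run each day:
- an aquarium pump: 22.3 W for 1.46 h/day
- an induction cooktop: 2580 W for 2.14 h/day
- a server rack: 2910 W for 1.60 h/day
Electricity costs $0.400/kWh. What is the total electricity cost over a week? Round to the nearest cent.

$28.59

aquarium pump: 22.3 W × 1.46 h × 7 d = 228 Wh = 0.2279 kWh
induction cooktop: 2580 W × 2.14 h × 7 d = 38,648 Wh = 38.65 kWh
server rack: 2910 W × 1.60 h × 7 d = 32,592 Wh = 32.59 kWh
Total energy = 0.2279 + 38.65 + 32.59 = 71.47 kWh
Cost = 71.47 kWh × $0.400 = $28.59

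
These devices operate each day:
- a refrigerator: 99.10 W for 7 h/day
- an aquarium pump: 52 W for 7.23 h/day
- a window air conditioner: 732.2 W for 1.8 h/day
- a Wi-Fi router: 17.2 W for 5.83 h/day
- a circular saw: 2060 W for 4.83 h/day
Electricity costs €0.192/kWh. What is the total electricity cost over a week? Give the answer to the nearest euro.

refrigerator: 99.10 W × 7 h × 7 d = 4,856 Wh = 4.856 kWh
aquarium pump: 52 W × 7.23 h × 7 d = 2,632 Wh = 2.632 kWh
window air conditioner: 732.2 W × 1.8 h × 7 d = 9,226 Wh = 9.226 kWh
Wi-Fi router: 17.2 W × 5.83 h × 7 d = 702 Wh = 0.7019 kWh
circular saw: 2060 W × 4.83 h × 7 d = 69,649 Wh = 69.65 kWh
Total energy = 4.856 + 2.632 + 9.226 + 0.7019 + 69.65 = 87.06 kWh
Cost = 87.06 kWh × €0.192 = €16.72 ≈ €17

€17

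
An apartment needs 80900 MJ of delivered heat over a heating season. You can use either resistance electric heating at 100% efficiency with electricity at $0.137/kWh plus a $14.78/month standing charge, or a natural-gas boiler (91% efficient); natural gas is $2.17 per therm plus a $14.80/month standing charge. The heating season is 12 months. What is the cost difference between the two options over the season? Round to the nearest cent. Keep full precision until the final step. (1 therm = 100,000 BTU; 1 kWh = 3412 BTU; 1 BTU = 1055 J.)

$1250.16

Heat load = 80900 MJ = 80,900,000,000 J / 1055 = 76,682,464 BTU
Gas: input = 76,682,464 / 0.91 = 84,266,444 BTU = 842.7 therm → 842.7 × $2.17 = $1,828.58; + 12 × $14.80 standing = $2,006.18
Electric: 76,682,464 BTU / 3412 = 22,470 kWh → × $0.137 = $3,078.99; + 12 × $14.78 standing = $3,256.35
Difference = |$2,006.18 − $3,256.35| = $1,250.16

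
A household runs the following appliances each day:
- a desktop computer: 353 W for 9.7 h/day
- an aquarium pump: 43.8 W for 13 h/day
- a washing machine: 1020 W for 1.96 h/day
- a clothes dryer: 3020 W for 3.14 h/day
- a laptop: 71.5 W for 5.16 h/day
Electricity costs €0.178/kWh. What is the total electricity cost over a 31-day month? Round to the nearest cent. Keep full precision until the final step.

desktop computer: 353 W × 9.7 h × 31 d = 106,147 Wh = 106.1 kWh
aquarium pump: 43.8 W × 13 h × 31 d = 17,651 Wh = 17.65 kWh
washing machine: 1020 W × 1.96 h × 31 d = 61,975 Wh = 61.98 kWh
clothes dryer: 3020 W × 3.14 h × 31 d = 293,967 Wh = 294 kWh
laptop: 71.5 W × 5.16 h × 31 d = 11,437 Wh = 11.44 kWh
Total energy = 106.1 + 17.65 + 61.98 + 294 + 11.44 = 491.2 kWh
Cost = 491.2 kWh × €0.178 = €87.43

€87.43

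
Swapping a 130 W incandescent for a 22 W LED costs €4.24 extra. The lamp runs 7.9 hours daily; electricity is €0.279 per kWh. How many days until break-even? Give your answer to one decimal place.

17.8 days

Power saved = 130 − 22 = 108 W
Daily energy saved = 108 W × 7.9 h = 853.2 Wh = 0.8532 kWh
Daily savings = 0.8532 × €0.279 = €0.2380
Payback = €4.24 / €0.2380 per day = 17.81 days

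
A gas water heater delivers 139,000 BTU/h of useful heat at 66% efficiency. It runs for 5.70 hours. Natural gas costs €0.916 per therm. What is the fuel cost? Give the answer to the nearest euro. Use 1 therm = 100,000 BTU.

Heat delivered = 139,000 BTU/h × 5.70 h = 792,300 BTU
Gas input = 792,300 / 0.66 = 1,200,455 BTU
= 1,200,455 / 100,000 = 12 therm
Cost = 12 × €0.916/therm = €11.00

€11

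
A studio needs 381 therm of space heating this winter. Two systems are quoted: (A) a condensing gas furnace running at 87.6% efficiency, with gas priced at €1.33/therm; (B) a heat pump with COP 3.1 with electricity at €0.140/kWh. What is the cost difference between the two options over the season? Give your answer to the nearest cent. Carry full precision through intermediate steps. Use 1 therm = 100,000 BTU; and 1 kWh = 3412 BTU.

Heat load = 381 therm × 100,000 = 38,100,000 BTU
Gas: input = 38,100,000 / 0.876 = 43,493,151 BTU = 434.9 therm → 434.9 × €1.33 = €578.46
Heat pump: 38,100,000 BTU / 3412 = 11,170 kWh heat; / 3.1 = 3,602 kWh in → × €0.140 = €504.29
Difference = |€578.46 − €504.29| = €74.17

€74.17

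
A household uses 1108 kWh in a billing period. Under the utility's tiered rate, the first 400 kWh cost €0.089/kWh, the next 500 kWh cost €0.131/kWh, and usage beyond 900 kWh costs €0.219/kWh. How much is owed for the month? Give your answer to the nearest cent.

First 400 kWh × €0.089 = €35.60
Next 500 kWh × €0.131 = €65.50
Remaining 208 kWh × €0.219 = €45.55
Total = €146.65

€146.65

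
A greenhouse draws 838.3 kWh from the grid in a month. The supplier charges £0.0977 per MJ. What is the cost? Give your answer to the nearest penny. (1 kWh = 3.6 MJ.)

£294.85

838.3 kWh × (3.6 MJ/kWh) = 3,018 MJ
Cost = 3,018 MJ × £0.0977/MJ = £294.85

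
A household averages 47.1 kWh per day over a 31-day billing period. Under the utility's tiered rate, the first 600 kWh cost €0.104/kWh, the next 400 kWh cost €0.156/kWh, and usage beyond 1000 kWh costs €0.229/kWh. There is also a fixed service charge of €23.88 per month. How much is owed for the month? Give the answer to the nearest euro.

Usage = 47.1 kWh/day × 31 days = 1460.1 kWh
First 600 kWh × €0.104 = €62.40
Next 400 kWh × €0.156 = €62.40
Remaining 460.1 kWh × €0.229 = €105.36
Energy charge = €230.16; + service €23.88 = €254.04 ≈ €254

€254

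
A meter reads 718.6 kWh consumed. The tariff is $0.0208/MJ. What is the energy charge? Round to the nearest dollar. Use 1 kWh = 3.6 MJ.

718.6 kWh × (3.6 MJ/kWh) = 2,587 MJ
Cost = 2,587 MJ × $0.0208/MJ = $53.81 ≈ $54

$54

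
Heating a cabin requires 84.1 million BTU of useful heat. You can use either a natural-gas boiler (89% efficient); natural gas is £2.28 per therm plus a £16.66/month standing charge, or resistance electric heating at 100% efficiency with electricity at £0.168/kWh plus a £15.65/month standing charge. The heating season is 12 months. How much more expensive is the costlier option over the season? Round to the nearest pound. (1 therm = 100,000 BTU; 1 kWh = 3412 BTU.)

£1974

Heat load = 84.1 × 10⁶ BTU = 84,100,000 BTU
Gas: input = 84,100,000 / 0.89 = 94,494,382 BTU = 944.9 therm → 944.9 × £2.28 = £2,154.47; + 12 × £16.66 standing = £2,354.39
Electric: 84,100,000 BTU / 3412 = 24,650 kWh → × £0.168 = £4,140.91; + 12 × £15.65 standing = £4,328.71
Difference = |£2,354.39 − £4,328.71| = £1,974.32 ≈ £1974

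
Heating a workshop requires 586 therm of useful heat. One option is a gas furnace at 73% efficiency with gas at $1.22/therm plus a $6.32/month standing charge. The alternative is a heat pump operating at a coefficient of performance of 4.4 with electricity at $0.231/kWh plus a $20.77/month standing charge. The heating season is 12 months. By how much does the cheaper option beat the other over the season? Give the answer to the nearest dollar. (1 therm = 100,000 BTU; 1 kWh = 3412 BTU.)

$96

Heat load = 586 therm × 100,000 = 58,600,000 BTU
Gas: input = 58,600,000 / 0.73 = 80,273,973 BTU = 802.7 therm → 802.7 × $1.22 = $979.34; + 12 × $6.32 standing = $1,055.18
Heat pump: 58,600,000 BTU / 3412 = 17,170 kWh heat; / 4.4 = 3,903 kWh in → × $0.231 = $901.67; + 12 × $20.77 standing = $1,150.91
Difference = |$1,055.18 − $1,150.91| = $95.73 ≈ $96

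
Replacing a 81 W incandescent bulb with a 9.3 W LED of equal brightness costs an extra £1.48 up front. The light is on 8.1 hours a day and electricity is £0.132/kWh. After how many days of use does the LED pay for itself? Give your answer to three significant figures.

Power saved = 81 − 9.3 = 71.7 W
Daily energy saved = 71.7 W × 8.1 h = 580.8 Wh = 0.58077 kWh
Daily savings = 0.58077 × £0.132 = £0.0767
Payback = £1.48 / £0.0767 per day = 19.31 days

19.3 days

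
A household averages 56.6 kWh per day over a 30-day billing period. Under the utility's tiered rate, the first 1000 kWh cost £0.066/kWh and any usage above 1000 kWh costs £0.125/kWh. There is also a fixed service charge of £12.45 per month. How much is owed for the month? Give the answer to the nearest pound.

£166

Usage = 56.6 kWh/day × 30 days = 1698 kWh
First 1000 kWh × £0.066 = £66.00
Remaining 698 kWh × £0.125 = £87.25
Energy charge = £153.25; + service £12.45 = £165.70 ≈ £166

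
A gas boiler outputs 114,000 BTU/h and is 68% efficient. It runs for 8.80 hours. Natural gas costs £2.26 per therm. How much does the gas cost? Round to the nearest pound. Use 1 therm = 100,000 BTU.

£33

Heat delivered = 114,000 BTU/h × 8.80 h = 1,003,200 BTU
Gas input = 1,003,200 / 0.68 = 1,475,294 BTU
= 1,475,294 / 100,000 = 14.75 therm
Cost = 14.75 × £2.26/therm = £33.34 ≈ £33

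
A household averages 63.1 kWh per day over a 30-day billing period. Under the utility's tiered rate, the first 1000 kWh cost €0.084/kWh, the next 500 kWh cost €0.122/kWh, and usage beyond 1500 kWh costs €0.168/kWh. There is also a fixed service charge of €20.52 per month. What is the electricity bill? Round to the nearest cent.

Usage = 63.1 kWh/day × 30 days = 1893 kWh
First 1000 kWh × €0.084 = €84.00
Next 500 kWh × €0.122 = €61.00
Remaining 393 kWh × €0.168 = €66.02
Energy charge = €211.02; + service €20.52 = €231.54

€231.54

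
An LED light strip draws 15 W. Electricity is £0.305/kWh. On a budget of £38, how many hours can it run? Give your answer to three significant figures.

Energy budget = £38 / £0.305 per kWh = 124.6 kWh = 124,590 Wh
Runtime = 124,590 Wh / 15 W = 8,306 h

8310 h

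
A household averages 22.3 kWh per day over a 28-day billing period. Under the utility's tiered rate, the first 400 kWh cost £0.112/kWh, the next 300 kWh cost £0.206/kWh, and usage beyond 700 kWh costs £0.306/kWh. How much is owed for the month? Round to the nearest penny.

Usage = 22.3 kWh/day × 28 days = 624.4 kWh
First 400 kWh × £0.112 = £44.80
Next 224.4 kWh × £0.206 = £46.23
Remaining tier: 0 kWh (not reached)
Total = £91.03

£91.03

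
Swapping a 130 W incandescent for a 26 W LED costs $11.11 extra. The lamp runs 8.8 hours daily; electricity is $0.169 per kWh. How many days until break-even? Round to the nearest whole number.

Power saved = 130 − 26 = 104 W
Daily energy saved = 104 W × 8.8 h = 915.2 Wh = 0.9152 kWh
Daily savings = 0.9152 × $0.169 = $0.1547
Payback = $11.11 / $0.1547 per day = 71.83 days

72 days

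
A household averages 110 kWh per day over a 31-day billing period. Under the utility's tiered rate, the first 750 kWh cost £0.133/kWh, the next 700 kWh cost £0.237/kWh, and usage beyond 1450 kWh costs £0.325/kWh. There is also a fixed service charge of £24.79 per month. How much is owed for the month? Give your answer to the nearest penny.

£927.44

Usage = 110 kWh/day × 31 days = 3410 kWh
First 750 kWh × £0.133 = £99.75
Next 700 kWh × £0.237 = £165.90
Remaining 1960 kWh × £0.325 = £637.00
Energy charge = £902.65; + service £24.79 = £927.44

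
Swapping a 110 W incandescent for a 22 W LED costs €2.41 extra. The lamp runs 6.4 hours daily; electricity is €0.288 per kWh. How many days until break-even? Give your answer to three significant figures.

14.9 days

Power saved = 110 − 22 = 88 W
Daily energy saved = 88 W × 6.4 h = 563.2 Wh = 0.5632 kWh
Daily savings = 0.5632 × €0.288 = €0.1622
Payback = €2.41 / €0.1622 per day = 14.86 days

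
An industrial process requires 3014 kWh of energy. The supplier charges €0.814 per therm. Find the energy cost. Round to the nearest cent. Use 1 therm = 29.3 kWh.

3014 kWh × (0.03413 therm/kWh) = 102.9 therm
Cost = 102.9 therm × €0.814/therm = €83.73

€83.73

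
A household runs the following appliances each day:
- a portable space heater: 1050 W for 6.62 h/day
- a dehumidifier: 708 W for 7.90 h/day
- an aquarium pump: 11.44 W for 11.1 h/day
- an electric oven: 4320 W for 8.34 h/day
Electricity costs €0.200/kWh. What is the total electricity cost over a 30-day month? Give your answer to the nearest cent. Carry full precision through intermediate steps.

€292.20

portable space heater: 1050 W × 6.62 h × 30 d = 208,530 Wh = 208.5 kWh
dehumidifier: 708 W × 7.90 h × 30 d = 167,796 Wh = 167.8 kWh
aquarium pump: 11.44 W × 11.1 h × 30 d = 3,810 Wh = 3.81 kWh
electric oven: 4320 W × 8.34 h × 30 d = 1,080,864 Wh = 1,081 kWh
Total energy = 208.5 + 167.8 + 3.81 + 1,081 = 1,461 kWh
Cost = 1,461 kWh × €0.200 = €292.20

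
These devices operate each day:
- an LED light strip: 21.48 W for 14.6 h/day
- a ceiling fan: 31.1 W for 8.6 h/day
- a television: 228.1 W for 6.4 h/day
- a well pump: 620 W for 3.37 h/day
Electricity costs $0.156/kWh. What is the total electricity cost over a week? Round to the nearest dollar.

LED light strip: 21.48 W × 14.6 h × 7 d = 2,195 Wh = 2.195 kWh
ceiling fan: 31.1 W × 8.6 h × 7 d = 1,872 Wh = 1.872 kWh
television: 228.1 W × 6.4 h × 7 d = 10,219 Wh = 10.22 kWh
well pump: 620 W × 3.37 h × 7 d = 14,626 Wh = 14.63 kWh
Total energy = 2.195 + 1.872 + 10.22 + 14.63 = 28.91 kWh
Cost = 28.91 kWh × $0.156 = $4.51 ≈ $5

$5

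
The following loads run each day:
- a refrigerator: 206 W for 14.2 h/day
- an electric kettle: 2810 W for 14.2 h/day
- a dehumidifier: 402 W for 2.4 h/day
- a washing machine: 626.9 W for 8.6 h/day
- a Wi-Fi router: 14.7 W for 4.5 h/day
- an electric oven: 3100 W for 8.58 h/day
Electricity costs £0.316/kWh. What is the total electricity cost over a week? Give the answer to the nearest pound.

£168

refrigerator: 206 W × 14.2 h × 7 d = 20,476 Wh = 20.48 kWh
electric kettle: 2810 W × 14.2 h × 7 d = 279,314 Wh = 279.3 kWh
dehumidifier: 402 W × 2.4 h × 7 d = 6,754 Wh = 6.754 kWh
washing machine: 626.9 W × 8.6 h × 7 d = 37,739 Wh = 37.74 kWh
Wi-Fi router: 14.7 W × 4.5 h × 7 d = 463 Wh = 0.463 kWh
electric oven: 3100 W × 8.58 h × 7 d = 186,186 Wh = 186.2 kWh
Total energy = 20.48 + 279.3 + 6.754 + 37.74 + 0.463 + 186.2 = 530.9 kWh
Cost = 530.9 kWh × £0.316 = £167.77 ≈ £168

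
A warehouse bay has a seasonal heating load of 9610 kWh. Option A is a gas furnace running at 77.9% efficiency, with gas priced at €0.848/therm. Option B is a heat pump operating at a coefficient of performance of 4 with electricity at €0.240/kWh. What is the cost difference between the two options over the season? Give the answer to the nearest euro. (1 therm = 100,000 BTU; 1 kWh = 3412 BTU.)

Heat load = 9610 kWh × 3412 = 32,789,320 BTU
Gas: input = 32,789,320 / 0.779 = 42,091,553 BTU = 420.9 therm → 420.9 × €0.848 = €356.94
Heat pump: 32,789,320 BTU / 3412 = 9,610 kWh heat; / 4 = 2,402 kWh in → × €0.240 = €576.60
Difference = |€356.94 − €576.60| = €219.66 ≈ €220

€220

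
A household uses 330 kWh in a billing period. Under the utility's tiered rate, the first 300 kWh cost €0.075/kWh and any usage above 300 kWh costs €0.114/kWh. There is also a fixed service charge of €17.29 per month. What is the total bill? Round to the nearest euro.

€43

First 300 kWh × €0.075 = €22.50
Remaining 30 kWh × €0.114 = €3.42
Energy charge = €25.92; + service €17.29 = €43.21 ≈ €43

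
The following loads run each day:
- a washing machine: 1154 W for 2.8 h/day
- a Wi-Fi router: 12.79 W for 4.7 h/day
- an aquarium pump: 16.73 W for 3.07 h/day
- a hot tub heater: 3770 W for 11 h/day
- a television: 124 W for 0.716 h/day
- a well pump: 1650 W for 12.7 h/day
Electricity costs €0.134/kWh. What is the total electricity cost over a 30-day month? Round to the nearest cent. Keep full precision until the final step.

washing machine: 1154 W × 2.8 h × 30 d = 96,936 Wh = 96.94 kWh
Wi-Fi router: 12.79 W × 4.7 h × 30 d = 1,803 Wh = 1.803 kWh
aquarium pump: 16.73 W × 3.07 h × 30 d = 1,541 Wh = 1.541 kWh
hot tub heater: 3770 W × 11 h × 30 d = 1,244,100 Wh = 1,244 kWh
television: 124 W × 0.716 h × 30 d = 2,664 Wh = 2.664 kWh
well pump: 1650 W × 12.7 h × 30 d = 628,650 Wh = 628.6 kWh
Total energy = 96.94 + 1.803 + 1.541 + 1,244 + 2.664 + 628.6 = 1,976 kWh
Cost = 1,976 kWh × €0.134 = €264.74

€264.74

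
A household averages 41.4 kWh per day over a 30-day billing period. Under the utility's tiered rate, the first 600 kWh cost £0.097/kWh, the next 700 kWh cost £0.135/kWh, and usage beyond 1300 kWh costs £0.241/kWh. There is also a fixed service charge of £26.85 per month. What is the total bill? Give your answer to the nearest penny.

£171.72

Usage = 41.4 kWh/day × 30 days = 1242 kWh
First 600 kWh × £0.097 = £58.20
Next 642 kWh × £0.135 = £86.67
Remaining tier: 0 kWh (not reached)
Energy charge = £144.87; + service £26.85 = £171.72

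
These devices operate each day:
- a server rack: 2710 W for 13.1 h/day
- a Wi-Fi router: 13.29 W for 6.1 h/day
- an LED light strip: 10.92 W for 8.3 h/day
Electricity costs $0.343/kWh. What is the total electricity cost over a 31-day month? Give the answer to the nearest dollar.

$379

server rack: 2710 W × 13.1 h × 31 d = 1,100,531 Wh = 1,101 kWh
Wi-Fi router: 13.29 W × 6.1 h × 31 d = 2,513 Wh = 2.513 kWh
LED light strip: 10.92 W × 8.3 h × 31 d = 2,810 Wh = 2.81 kWh
Total energy = 1,101 + 2.513 + 2.81 = 1,106 kWh
Cost = 1,106 kWh × $0.343 = $379.31 ≈ $379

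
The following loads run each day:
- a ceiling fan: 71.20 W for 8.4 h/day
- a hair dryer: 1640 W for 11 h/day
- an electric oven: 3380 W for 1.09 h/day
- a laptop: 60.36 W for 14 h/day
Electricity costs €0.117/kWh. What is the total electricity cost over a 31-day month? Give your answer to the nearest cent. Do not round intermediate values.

€84.03

ceiling fan: 71.20 W × 8.4 h × 31 d = 18,540 Wh = 18.54 kWh
hair dryer: 1640 W × 11 h × 31 d = 559,240 Wh = 559.2 kWh
electric oven: 3380 W × 1.09 h × 31 d = 114,210 Wh = 114.2 kWh
laptop: 60.36 W × 14 h × 31 d = 26,196 Wh = 26.2 kWh
Total energy = 18.54 + 559.2 + 114.2 + 26.2 = 718.2 kWh
Cost = 718.2 kWh × €0.117 = €84.03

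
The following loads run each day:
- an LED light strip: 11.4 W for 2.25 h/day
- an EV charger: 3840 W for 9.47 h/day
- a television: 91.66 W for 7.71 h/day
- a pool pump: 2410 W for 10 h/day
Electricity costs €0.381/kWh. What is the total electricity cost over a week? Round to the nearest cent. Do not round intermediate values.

LED light strip: 11.4 W × 2.25 h × 7 d = 180 Wh = 0.1796 kWh
EV charger: 3840 W × 9.47 h × 7 d = 254,554 Wh = 254.6 kWh
television: 91.66 W × 7.71 h × 7 d = 4,947 Wh = 4.947 kWh
pool pump: 2410 W × 10 h × 7 d = 168,700 Wh = 168.7 kWh
Total energy = 0.1796 + 254.6 + 4.947 + 168.7 = 428.4 kWh
Cost = 428.4 kWh × €0.381 = €163.21

€163.21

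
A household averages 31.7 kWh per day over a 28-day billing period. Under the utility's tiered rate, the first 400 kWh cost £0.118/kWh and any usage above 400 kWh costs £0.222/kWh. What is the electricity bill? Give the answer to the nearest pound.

Usage = 31.7 kWh/day × 28 days = 887.6 kWh
First 400 kWh × £0.118 = £47.20
Remaining 487.6 kWh × £0.222 = £108.25
Total = £155.45 ≈ £155

£155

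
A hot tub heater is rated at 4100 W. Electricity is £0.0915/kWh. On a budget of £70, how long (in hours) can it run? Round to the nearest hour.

Energy budget = £70 / £0.0915 per kWh = 765 kWh = 765,027 Wh
Runtime = 765,027 Wh / 4100 W = 186.6 h

187 h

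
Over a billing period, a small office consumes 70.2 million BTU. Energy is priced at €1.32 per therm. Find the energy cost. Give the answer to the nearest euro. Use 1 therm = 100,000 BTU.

€927

70.2 million BTU × (10 therm/million BTU) = 702 therm
Cost = 702 therm × €1.32/therm = €926.64 ≈ €927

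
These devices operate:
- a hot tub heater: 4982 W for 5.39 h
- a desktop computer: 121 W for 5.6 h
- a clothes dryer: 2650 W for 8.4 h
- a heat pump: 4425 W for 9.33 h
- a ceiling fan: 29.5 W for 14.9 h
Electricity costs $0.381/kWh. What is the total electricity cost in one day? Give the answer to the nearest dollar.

$35

hot tub heater: 4982 W × 5.39 h = 26,853 Wh = 26.85 kWh
desktop computer: 121 W × 5.6 h = 678 Wh = 0.6776 kWh
clothes dryer: 2650 W × 8.4 h = 22,260 Wh = 22.26 kWh
heat pump: 4425 W × 9.33 h = 41,285 Wh = 41.29 kWh
ceiling fan: 29.5 W × 14.9 h = 440 Wh = 0.4395 kWh
Total energy = 26.85 + 0.6776 + 22.26 + 41.29 + 0.4395 = 91.52 kWh
Cost = 91.52 kWh × $0.381 = $34.87 ≈ $35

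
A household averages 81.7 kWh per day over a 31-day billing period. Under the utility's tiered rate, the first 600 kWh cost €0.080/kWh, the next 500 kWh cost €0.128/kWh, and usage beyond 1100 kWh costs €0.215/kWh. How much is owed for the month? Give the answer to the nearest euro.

Usage = 81.7 kWh/day × 31 days = 2532.7 kWh
First 600 kWh × €0.080 = €48.00
Next 500 kWh × €0.128 = €64.00
Remaining 1432.7 kWh × €0.215 = €308.03
Total = €420.03 ≈ €420

€420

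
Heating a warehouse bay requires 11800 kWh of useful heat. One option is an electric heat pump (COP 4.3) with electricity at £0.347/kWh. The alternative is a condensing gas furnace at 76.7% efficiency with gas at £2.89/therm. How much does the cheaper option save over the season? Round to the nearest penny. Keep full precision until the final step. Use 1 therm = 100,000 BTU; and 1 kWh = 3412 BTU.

£564.80

Heat load = 11800 kWh × 3412 = 40,261,600 BTU
Gas: input = 40,261,600 / 0.767 = 52,492,308 BTU = 524.9 therm → 524.9 × £2.89 = £1,517.03
Heat pump: 40,261,600 BTU / 3412 = 11,800 kWh heat; / 4.3 = 2,744 kWh in → × £0.347 = £952.23
Difference = |£1,517.03 − £952.23| = £564.80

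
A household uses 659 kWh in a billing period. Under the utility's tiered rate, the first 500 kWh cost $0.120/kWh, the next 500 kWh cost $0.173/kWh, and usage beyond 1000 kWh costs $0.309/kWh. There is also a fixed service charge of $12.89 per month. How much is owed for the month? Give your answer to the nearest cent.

First 500 kWh × $0.120 = $60.00
Next 159 kWh × $0.173 = $27.51
Remaining tier: 0 kWh (not reached)
Energy charge = $87.51; + service $12.89 = $100.40

$100.40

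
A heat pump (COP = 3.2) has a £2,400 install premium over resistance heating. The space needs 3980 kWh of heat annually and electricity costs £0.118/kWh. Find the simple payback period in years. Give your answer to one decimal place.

7.4 years

Resistance: 3980 kWh × £0.118 = £469.64/yr
Heat pump: 3980 / 3.2 = 1244 kWh in → × £0.118 = £146.76/yr
Annual savings = £322.88
Payback = £2,400 / £322.88 = 7.43 years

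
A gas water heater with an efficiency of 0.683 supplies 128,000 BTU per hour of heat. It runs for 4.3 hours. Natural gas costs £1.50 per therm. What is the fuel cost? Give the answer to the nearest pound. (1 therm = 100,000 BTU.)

Heat delivered = 128,000 BTU/h × 4.3 h = 550,400 BTU
Gas input = 550,400 / 0.683 = 805,857 BTU
= 805,857 / 100,000 = 8.059 therm
Cost = 8.059 × £1.50/therm = £12.09 ≈ £12

£12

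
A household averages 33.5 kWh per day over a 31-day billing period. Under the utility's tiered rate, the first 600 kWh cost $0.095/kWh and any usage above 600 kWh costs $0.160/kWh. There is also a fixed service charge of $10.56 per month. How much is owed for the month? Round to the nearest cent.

Usage = 33.5 kWh/day × 31 days = 1038.5 kWh
First 600 kWh × $0.095 = $57.00
Remaining 438.5 kWh × $0.160 = $70.16
Energy charge = $127.16; + service $10.56 = $137.72

$137.72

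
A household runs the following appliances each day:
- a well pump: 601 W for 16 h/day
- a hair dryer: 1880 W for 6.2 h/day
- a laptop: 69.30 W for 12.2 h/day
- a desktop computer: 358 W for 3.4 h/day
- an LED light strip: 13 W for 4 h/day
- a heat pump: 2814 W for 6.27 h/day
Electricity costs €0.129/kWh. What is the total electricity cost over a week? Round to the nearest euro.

€37

well pump: 601 W × 16 h × 7 d = 67,312 Wh = 67.31 kWh
hair dryer: 1880 W × 6.2 h × 7 d = 81,592 Wh = 81.59 kWh
laptop: 69.30 W × 12.2 h × 7 d = 5,918 Wh = 5.918 kWh
desktop computer: 358 W × 3.4 h × 7 d = 8,520 Wh = 8.52 kWh
LED light strip: 13 W × 4 h × 7 d = 364 Wh = 0.364 kWh
heat pump: 2814 W × 6.27 h × 7 d = 123,506 Wh = 123.5 kWh
Total energy = 67.31 + 81.59 + 5.918 + 8.52 + 0.364 + 123.5 = 287.2 kWh
Cost = 287.2 kWh × €0.129 = €37.05 ≈ €37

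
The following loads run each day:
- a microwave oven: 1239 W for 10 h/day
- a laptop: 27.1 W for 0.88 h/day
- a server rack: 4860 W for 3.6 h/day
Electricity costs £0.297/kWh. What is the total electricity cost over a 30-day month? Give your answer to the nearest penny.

microwave oven: 1239 W × 10 h × 30 d = 371,700 Wh = 371.7 kWh
laptop: 27.1 W × 0.88 h × 30 d = 715 Wh = 0.7154 kWh
server rack: 4860 W × 3.6 h × 30 d = 524,880 Wh = 524.9 kWh
Total energy = 371.7 + 0.7154 + 524.9 = 897.3 kWh
Cost = 897.3 kWh × £0.297 = £266.50

£266.50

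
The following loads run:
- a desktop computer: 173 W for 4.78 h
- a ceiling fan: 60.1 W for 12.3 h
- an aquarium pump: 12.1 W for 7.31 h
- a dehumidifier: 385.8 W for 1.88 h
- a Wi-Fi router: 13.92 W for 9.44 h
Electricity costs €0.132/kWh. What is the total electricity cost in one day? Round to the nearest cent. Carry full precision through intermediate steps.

desktop computer: 173 W × 4.78 h = 827 Wh = 0.8269 kWh
ceiling fan: 60.1 W × 12.3 h = 739 Wh = 0.7392 kWh
aquarium pump: 12.1 W × 7.31 h = 88 Wh = 0.08845 kWh
dehumidifier: 385.8 W × 1.88 h = 725 Wh = 0.7253 kWh
Wi-Fi router: 13.92 W × 9.44 h = 131 Wh = 0.1314 kWh
Total energy = 0.8269 + 0.7392 + 0.08845 + 0.7253 + 0.1314 = 2.511 kWh
Cost = 2.511 kWh × €0.132 = €0.33

€0.33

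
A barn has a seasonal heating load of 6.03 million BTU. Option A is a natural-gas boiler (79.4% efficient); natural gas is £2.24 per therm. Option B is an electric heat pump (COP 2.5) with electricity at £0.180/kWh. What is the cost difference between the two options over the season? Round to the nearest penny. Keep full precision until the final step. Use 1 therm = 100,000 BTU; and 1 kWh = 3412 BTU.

Heat load = 6.03 × 10⁶ BTU = 6,030,000 BTU
Gas: input = 6,030,000 / 0.794 = 7,594,458 BTU = 75.94 therm → 75.94 × £2.24 = £170.12
Heat pump: 6,030,000 BTU / 3412 = 1,767 kWh heat; / 2.5 = 706.9 kWh in → × £0.180 = £127.25
Difference = |£170.12 − £127.25| = £42.87

£42.87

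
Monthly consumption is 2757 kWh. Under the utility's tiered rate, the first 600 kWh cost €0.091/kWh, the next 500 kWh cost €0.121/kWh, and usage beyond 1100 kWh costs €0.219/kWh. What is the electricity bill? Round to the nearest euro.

€478

First 600 kWh × €0.091 = €54.60
Next 500 kWh × €0.121 = €60.50
Remaining 1657 kWh × €0.219 = €362.88
Total = €477.98 ≈ €478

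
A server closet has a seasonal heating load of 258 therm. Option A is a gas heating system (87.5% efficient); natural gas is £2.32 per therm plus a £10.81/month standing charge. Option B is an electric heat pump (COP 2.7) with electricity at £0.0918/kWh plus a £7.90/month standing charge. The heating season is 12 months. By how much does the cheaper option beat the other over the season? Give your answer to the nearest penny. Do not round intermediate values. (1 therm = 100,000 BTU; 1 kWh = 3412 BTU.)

Heat load = 258 therm × 100,000 = 25,800,000 BTU
Gas: input = 25,800,000 / 0.875 = 29,485,714 BTU = 294.9 therm → 294.9 × £2.32 = £684.07; + 12 × £10.81 standing = £813.79
Heat pump: 25,800,000 BTU / 3412 = 7,562 kWh heat; / 2.7 = 2,801 kWh in → × £0.0918 = £257.09; + 12 × £7.90 standing = £351.89
Difference = |£813.79 − £351.89| = £461.90

£461.90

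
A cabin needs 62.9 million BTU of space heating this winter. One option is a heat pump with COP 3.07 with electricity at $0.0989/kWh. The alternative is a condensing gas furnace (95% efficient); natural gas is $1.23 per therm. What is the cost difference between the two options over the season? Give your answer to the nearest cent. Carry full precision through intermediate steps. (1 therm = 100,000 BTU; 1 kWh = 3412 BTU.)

Heat load = 62.9 × 10⁶ BTU = 62,900,000 BTU
Gas: input = 62,900,000 / 0.95 = 66,210,526 BTU = 662.1 therm → 662.1 × $1.23 = $814.39
Heat pump: 62,900,000 BTU / 3412 = 18,430 kWh heat; / 3.07 = 6,005 kWh in → × $0.0989 = $593.88
Difference = |$814.39 − $593.88| = $220.51

$220.51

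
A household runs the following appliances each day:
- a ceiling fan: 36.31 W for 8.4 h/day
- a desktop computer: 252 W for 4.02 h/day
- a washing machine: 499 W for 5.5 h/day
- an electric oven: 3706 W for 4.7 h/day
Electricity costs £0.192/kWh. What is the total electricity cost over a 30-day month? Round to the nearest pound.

ceiling fan: 36.31 W × 8.4 h × 30 d = 9,150 Wh = 9.15 kWh
desktop computer: 252 W × 4.02 h × 30 d = 30,391 Wh = 30.39 kWh
washing machine: 499 W × 5.5 h × 30 d = 82,335 Wh = 82.33 kWh
electric oven: 3706 W × 4.7 h × 30 d = 522,546 Wh = 522.5 kWh
Total energy = 9.15 + 30.39 + 82.33 + 522.5 = 644.4 kWh
Cost = 644.4 kWh × £0.192 = £123.73 ≈ £124

£124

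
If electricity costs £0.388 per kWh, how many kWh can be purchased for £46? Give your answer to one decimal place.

£46 / £0.388 per kWh = 118.6 kWh

118.6 kWh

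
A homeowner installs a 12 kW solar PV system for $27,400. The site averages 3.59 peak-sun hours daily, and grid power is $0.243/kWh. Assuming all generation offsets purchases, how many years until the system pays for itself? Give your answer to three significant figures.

Daily generation = 12 kW × 3.59 h = 43.08 kWh
Annual generation = 43.08 × 365 = 15724 kWh
Annual savings = 15724 × $0.243 = $3,820.98
Payback = $27,400 / $3,820.98 = 7.17 years

7.17 years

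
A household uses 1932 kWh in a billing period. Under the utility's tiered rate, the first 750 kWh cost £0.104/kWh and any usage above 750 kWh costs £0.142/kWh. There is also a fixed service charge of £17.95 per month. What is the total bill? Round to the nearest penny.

First 750 kWh × £0.104 = £78.00
Remaining 1182 kWh × £0.142 = £167.84
Energy charge = £245.84; + service £17.95 = £263.79

£263.79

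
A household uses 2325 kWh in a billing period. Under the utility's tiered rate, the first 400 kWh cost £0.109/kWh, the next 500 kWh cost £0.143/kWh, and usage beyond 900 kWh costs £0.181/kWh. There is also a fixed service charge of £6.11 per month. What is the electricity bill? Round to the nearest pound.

£379

First 400 kWh × £0.109 = £43.60
Next 500 kWh × £0.143 = £71.50
Remaining 1425 kWh × £0.181 = £257.93
Energy charge = £373.03; + service £6.11 = £379.14 ≈ £379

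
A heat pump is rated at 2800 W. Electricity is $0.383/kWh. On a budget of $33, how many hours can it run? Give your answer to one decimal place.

30.8 h

Energy budget = $33 / $0.383 per kWh = 86.16 kWh = 86,162 Wh
Runtime = 86,162 Wh / 2800 W = 30.77 h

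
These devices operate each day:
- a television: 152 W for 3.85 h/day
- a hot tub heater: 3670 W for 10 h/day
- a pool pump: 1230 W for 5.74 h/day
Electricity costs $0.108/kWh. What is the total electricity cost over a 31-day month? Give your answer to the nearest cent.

$148.47

television: 152 W × 3.85 h × 31 d = 18,141 Wh = 18.14 kWh
hot tub heater: 3670 W × 10 h × 31 d = 1,137,700 Wh = 1,138 kWh
pool pump: 1230 W × 5.74 h × 31 d = 218,866 Wh = 218.9 kWh
Total energy = 18.14 + 1,138 + 218.9 = 1,375 kWh
Cost = 1,375 kWh × $0.108 = $148.47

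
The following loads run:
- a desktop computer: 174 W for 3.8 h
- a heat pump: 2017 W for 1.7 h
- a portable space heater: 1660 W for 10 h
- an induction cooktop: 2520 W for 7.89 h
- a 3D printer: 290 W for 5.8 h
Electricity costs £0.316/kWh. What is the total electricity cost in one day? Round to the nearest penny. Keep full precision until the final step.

£13.35

desktop computer: 174 W × 3.8 h = 661 Wh = 0.6612 kWh
heat pump: 2017 W × 1.7 h = 3,429 Wh = 3.429 kWh
portable space heater: 1660 W × 10 h = 16,600 Wh = 16.6 kWh
induction cooktop: 2520 W × 7.89 h = 19,883 Wh = 19.88 kWh
3D printer: 290 W × 5.8 h = 1,682 Wh = 1.682 kWh
Total energy = 0.6612 + 3.429 + 16.6 + 19.88 + 1.682 = 42.25 kWh
Cost = 42.25 kWh × £0.316 = £13.35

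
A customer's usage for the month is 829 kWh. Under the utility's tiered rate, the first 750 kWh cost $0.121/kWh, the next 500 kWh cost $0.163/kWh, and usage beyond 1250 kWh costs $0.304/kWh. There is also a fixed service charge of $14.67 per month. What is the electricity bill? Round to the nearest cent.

$118.30

First 750 kWh × $0.121 = $90.75
Next 79 kWh × $0.163 = $12.88
Remaining tier: 0 kWh (not reached)
Energy charge = $103.63; + service $14.67 = $118.30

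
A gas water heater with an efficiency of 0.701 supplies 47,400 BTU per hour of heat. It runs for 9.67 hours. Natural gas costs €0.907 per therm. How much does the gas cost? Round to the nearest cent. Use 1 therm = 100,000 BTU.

Heat delivered = 47,400 BTU/h × 9.67 h = 458,358 BTU
Gas input = 458,358 / 0.701 = 653,863 BTU
= 653,863 / 100,000 = 6.539 therm
Cost = 6.539 × €0.907/therm = €5.93

€5.93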